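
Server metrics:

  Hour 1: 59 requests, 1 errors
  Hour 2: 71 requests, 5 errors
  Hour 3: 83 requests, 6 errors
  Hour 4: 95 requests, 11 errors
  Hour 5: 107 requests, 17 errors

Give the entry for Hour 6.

For the requests, +12 each step: 59, 71, 83, 95, 107 → 119.
Errors: 1, 5, 6, 11, 17 → 28 (each term is the sum of the two before it).
Putting it together: 119 requests, 28 errors.

119 requests, 28 errors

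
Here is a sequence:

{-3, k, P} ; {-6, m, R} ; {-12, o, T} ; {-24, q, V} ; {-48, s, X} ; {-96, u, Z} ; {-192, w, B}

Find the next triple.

First component: ×2 each step; -3, -6, -12, -24, -48, -96, -192 → -384.
First letter: k, m, o, q, s, u, w → y (letters move forward 2 places in the alphabet).
For the second letter, letters move forward 2 places in the alphabet, wrapping Z→A: P, R, T, V, X, Z, B → D.
Combining the parts gives {-384, y, D}.

{-384, y, D}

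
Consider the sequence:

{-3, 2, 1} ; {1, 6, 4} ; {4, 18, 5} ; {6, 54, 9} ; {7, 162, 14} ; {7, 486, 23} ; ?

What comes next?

{6, 1458, 37}

First part: differences are 4, 3, 2, … (decreasing by 1 each time), so -3, 1, 4, 6, 7, 7 → 6.
Second part: ×3 each step; 2, 6, 18, 54, 162, 486 → 1458.
Third part: 1, 4, 5, 9, 14, 23 → 37 (each term is the sum of the two before it).
Putting it together: {6, 1458, 37}.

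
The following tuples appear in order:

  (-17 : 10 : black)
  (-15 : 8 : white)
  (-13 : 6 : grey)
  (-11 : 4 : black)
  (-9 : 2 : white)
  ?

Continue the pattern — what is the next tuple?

First part: +2 each step, so -17, -15, -13, -11, -9 → -7.
Second part: 10, 8, 6, 4, 2 → 0 (−2 each step).
Shade — repeats black → white → grey: black, white, grey, black, white → grey.
So the next tuple is (-7 : 0 : grey).

(-7 : 0 : grey)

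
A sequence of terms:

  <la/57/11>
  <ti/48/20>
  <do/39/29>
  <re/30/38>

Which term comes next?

<mi/21/47>

Note: runs through the solfège scale do→ti; la, ti, do, re → mi.
Second slot: −9 each step, so 57, 48, 39, 30 → 21.
Third slot: 11, 20, 29, 38 → 47 (together with the second slot always sums to 68).
Putting it together: <mi/21/47>.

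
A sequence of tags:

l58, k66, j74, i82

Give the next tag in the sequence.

Letter: letters move back 1 place in the alphabet, so l, k, j, i → h.
Second component: +8 each step, so 58, 66, 74, 82 → 90.
Putting it together: h90.

h90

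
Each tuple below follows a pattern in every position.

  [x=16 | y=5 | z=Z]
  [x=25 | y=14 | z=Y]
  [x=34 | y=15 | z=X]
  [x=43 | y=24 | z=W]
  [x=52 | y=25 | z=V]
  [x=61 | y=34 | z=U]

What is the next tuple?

For the x, +9 each step: 16, 25, 34, 43, 52, 61 → 70.
For the y, alternating steps +9, +1, +9, +1, …: 5, 14, 15, 24, 25, 34 → 35.
Z: Z, Y, X, W, V, U → T (letters move back 1 place in the alphabet).
So the next tuple is [x=70 | y=35 | z=T].

[x=70 | y=35 | z=T]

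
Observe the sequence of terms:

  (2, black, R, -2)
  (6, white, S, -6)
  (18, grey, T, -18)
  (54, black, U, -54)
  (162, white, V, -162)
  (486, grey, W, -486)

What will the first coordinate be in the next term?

1458

First coordinate goes 2, 6, 18, 54, 162, 486 → 1458 (×3 each step).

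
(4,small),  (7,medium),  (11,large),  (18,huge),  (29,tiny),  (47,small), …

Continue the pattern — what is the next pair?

(76,medium)

First value goes 4, 7, 11, 18, 29, 47 → 76 (each term is the sum of the two before it).
Size: repeats small → medium → large → huge → tiny; small, medium, large, huge, tiny, small → medium.
Combining the parts gives (76,medium).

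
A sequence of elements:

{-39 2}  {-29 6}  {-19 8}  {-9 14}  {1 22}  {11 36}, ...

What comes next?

First part — +10 each step: -39, -29, -19, -9, 1, 11 → 21.
Second part goes 2, 6, 8, 14, 22, 36 → 58 (each term is the sum of the two before it).
Putting it together: {21 58}.

{21 58}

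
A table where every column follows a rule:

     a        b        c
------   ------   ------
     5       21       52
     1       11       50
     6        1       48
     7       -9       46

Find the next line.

13  -19  44

Column a: 5, 1, 6, 7 → 13 (each term is the sum of the two before it).
Column b: −10 each step, so 21, 11, 1, -9 → -19.
Column c — −2 each step: 52, 50, 48, 46 → 44.
Putting it together: 13  -19  44.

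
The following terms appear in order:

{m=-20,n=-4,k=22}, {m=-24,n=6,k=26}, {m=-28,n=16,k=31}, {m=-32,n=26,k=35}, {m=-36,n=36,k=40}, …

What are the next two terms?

{m=-40,n=46,k=44}, {m=-44,n=56,k=49}

M: −4 each step, so -20, -24, -28, -32, -36 → -40 → -44.
N: +10 each step, so -4, 6, 16, 26, 36 → 46 → 56.
K: 22, 26, 31, 35, 40 → 44 → 49 (alternating steps +4, +5, +4, +5, …).
Putting the parts together: {m=-40,n=46,k=44} and then {m=-44,n=56,k=49}.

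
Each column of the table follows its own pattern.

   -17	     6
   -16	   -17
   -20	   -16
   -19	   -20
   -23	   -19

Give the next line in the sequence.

-22  -23

First component: alternating steps +1, −4, +1, −4, …, so -17, -16, -20, -19, -23 → -22.
Second component — always the previous value of the first component: 6, -17, -16, -20, -19 → -23.
Putting it together: -22  -23.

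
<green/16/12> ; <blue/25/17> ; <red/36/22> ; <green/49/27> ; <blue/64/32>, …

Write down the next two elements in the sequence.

<red/81/37>, <green/100/42>

Colour goes green, blue, red, green, blue → red → green (repeats green → blue → red).
Second coordinate: 16, 25, 36, 49, 64 → 81 → 100 (perfect squares: 4², 5², 6², …).
Third coordinate: 12, 17, 22, 27, 32 → 37 → 42 (+5 each step).
So the next two elements are <red/81/37> and <green/100/42>.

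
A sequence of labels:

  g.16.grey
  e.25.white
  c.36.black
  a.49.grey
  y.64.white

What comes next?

w.81.black

Letter goes g, e, c, a, y → w (letters move back 2 places in the alphabet, wrapping A→Z).
Second component: perfect squares: 4², 5², 6², …; 16, 25, 36, 49, 64 → 81.
Shade: repeats grey → white → black; grey, white, black, grey, white → black.
So the next label is w.81.black.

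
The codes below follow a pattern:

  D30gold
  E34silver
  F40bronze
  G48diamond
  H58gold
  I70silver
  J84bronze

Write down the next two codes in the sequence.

Letter: letters move forward 1 place in the alphabet; D, E, F, G, H, I, J → K → L.
Second component — differences are 4, 6, 8, … (increasing by 2 each time): 30, 34, 40, 48, 58, 70, 84 → 100 → 118.
Rank: repeats gold → silver → bronze → diamond, so gold, silver, bronze, diamond, gold, silver, bronze → diamond → gold.
Putting the parts together: K100diamond and then L118gold.

K100diamond then L118gold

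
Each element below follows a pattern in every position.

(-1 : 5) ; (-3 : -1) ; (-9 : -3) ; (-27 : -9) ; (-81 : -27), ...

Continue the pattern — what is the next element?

(-243 : -81)

First part — ×3 each step: -1, -3, -9, -27, -81 → -243.
Second part: 5, -1, -3, -9, -27 → -81 (always the previous value of the first part).
Putting it together: (-243 : -81).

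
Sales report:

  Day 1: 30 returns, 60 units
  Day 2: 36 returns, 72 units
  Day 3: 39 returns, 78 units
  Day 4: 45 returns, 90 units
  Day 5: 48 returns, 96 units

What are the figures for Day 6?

54 returns, 108 units

Returns: 30, 36, 39, 45, 48 → 54 (alternating steps +6, +3, +6, +3, …).
Units: 60, 72, 78, 90, 96 → 108 (always 2 × the returns).
So the next row is 54 returns, 108 units.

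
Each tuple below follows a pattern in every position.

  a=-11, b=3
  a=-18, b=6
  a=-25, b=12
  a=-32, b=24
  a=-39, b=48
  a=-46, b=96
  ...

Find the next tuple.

A: −7 each step; -11, -18, -25, -32, -39, -46 → -53.
B: 3, 6, 12, 24, 48, 96 → 192 (×2 each step).
Putting it together: a=-53, b=192.

a=-53, b=192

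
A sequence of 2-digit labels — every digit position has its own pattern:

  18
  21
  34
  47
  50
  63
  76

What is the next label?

First digit: +1 each step, mod 10, so 1, 2, 3, 4, 5, 6, 7 → 8.
Second digit — +3 each step, mod 10: 8, 1, 4, 7, 0, 3, 6 → 9.
Putting it together: 89.

89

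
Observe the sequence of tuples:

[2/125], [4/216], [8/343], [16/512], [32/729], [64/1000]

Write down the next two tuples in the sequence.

For the first value, ×2 each step: 2, 4, 8, 16, 32, 64 → 128 → 256.
Second value: perfect cubes: 5³, 6³, 7³, …; 125, 216, 343, 512, 729, 1000 → 1331 → 1728.
So the next two tuples are [128/1331] and [256/1728].

[128/1331], [256/1728]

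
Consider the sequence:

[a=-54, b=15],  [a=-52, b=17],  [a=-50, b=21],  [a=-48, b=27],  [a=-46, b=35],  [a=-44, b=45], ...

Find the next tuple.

[a=-42, b=57]

A goes -54, -52, -50, -48, -46, -44 → -42 (+2 each step).
B: differences are 2, 4, 6, … (increasing by 2 each time), so 15, 17, 21, 27, 35, 45 → 57.
So the next tuple is [a=-42, b=57].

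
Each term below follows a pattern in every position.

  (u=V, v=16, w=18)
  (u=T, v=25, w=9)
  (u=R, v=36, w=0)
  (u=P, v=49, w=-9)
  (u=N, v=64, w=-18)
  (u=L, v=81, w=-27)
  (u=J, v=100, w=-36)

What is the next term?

U goes V, T, R, P, N, L, J → H (letters move back 2 places in the alphabet).
V — perfect squares: 4², 5², 6², …: 16, 25, 36, 49, 64, 81, 100 → 121.
W: −9 each step, so 18, 9, 0, -9, -18, -27, -36 → -45.
So the next term is (u=H, v=121, w=-45).

(u=H, v=121, w=-45)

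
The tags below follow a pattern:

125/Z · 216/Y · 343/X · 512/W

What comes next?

First component: 125, 216, 343, 512 → 729 (perfect cubes: 5³, 6³, 7³, …).
Letter goes Z, Y, X, W → V (letters move back 1 place in the alphabet).
Putting it together: 729/V.

729/V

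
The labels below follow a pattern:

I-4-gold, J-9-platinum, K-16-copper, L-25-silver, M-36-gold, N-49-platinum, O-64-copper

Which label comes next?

For the letter, letters move forward 1 place in the alphabet: I, J, K, L, M, N, O → P.
Second component goes 4, 9, 16, 25, 36, 49, 64 → 81 (perfect squares: 2², 3², 4², …).
Metal: gold, platinum, copper, silver, gold, platinum, copper → silver (repeats gold → platinum → copper → silver).
Putting it together: P-81-silver.

P-81-silver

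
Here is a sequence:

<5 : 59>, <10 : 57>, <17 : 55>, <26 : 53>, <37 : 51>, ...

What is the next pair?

<50 : 49>

First coordinate — differences are 5, 7, 9, … (increasing by 2 each time): 5, 10, 17, 26, 37 → 50.
Second coordinate: −2 each step, so 59, 57, 55, 53, 51 → 49.
Combining the parts gives <50 : 49>.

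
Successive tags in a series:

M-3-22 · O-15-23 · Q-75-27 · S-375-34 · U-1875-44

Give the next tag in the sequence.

Letter: M, O, Q, S, U → W (letters move forward 2 places in the alphabet).
Second component: ×5 each step, so 3, 15, 75, 375, 1875 → 9375.
Third component — differences are 1, 4, 7, … (increasing by 3 each time): 22, 23, 27, 34, 44 → 57.
Combining the parts gives W-9375-57.

W-9375-57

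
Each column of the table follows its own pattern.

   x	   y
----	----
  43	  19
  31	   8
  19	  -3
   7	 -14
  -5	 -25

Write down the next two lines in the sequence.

-17  -36; -29  -47

Column x: −12 each step, so 43, 31, 19, 7, -5 → -17 → -29.
Column y: 19, 8, -3, -14, -25 → -36 → -47 (−11 each step).
So the next two lines are -17  -36 and -29  -47.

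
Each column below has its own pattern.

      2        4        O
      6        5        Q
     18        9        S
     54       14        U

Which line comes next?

First component: ×3 each step; 2, 6, 18, 54 → 162.
Second component: each term is the sum of the two before it; 4, 5, 9, 14 → 23.
For the letter, letters move forward 2 places in the alphabet: O, Q, S, U → W.
So the next line is 162  23  W.

162  23  W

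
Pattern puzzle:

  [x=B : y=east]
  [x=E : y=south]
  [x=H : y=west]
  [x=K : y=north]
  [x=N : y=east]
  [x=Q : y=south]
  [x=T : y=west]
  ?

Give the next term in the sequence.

[x=W : y=north]

X goes B, E, H, K, N, Q, T → W (letters move forward 3 places in the alphabet).
Y goes east, south, west, north, east, south, west → north (repeats east → south → west → north).
So the next term is [x=W : y=north].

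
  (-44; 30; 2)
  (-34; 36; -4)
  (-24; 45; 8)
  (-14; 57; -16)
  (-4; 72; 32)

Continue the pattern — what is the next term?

(6; 90; -64)

First entry: +10 each step, so -44, -34, -24, -14, -4 → 6.
Second entry — differences are 6, 9, 12, … (increasing by 3 each time): 30, 36, 45, 57, 72 → 90.
Third entry — ×(-2) each step: 2, -4, 8, -16, 32 → -64.
Combining the parts gives (6; 90; -64).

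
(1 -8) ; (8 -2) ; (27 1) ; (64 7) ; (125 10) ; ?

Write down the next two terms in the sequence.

(216 16), (343 19)

First coordinate goes 1, 8, 27, 64, 125 → 216 → 343 (perfect cubes: 1³, 2³, 3³, …).
Second coordinate — alternating steps +6, +3, +6, +3, …: -8, -2, 1, 7, 10 → 16 → 19.
So the next two terms are (216 16) and (343 19).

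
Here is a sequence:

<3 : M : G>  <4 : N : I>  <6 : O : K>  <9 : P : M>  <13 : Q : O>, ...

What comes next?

First entry: 3, 4, 6, 9, 13 → 18 (differences are 1, 2, 3, … (increasing by 1 each time)).
First letter: letters move forward 1 place in the alphabet, so M, N, O, P, Q → R.
For the second letter, letters move forward 2 places in the alphabet: G, I, K, M, O → Q.
So the next tuple is <18 : R : Q>.

<18 : R : Q>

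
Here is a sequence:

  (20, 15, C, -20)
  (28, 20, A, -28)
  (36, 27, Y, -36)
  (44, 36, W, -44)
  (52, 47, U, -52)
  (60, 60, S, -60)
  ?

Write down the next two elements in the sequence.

First coordinate: +8 each step; 20, 28, 36, 44, 52, 60 → 68 → 76.
Second coordinate — differences are 5, 7, 9, … (increasing by 2 each time): 15, 20, 27, 36, 47, 60 → 75 → 92.
For the letter, letters move back 2 places in the alphabet, wrapping A→Z: C, A, Y, W, U, S → Q → O.
Fourth coordinate: always the negative of the first coordinate; -20, -28, -36, -44, -52, -60 → -68 → -76.
Putting the parts together: (68, 75, Q, -68) and then (76, 92, O, -76).

(68, 75, Q, -68), (76, 92, O, -76)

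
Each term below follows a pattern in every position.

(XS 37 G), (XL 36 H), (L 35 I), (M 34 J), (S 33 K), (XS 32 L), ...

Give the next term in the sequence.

(XL 31 M)

For the size, repeats XS → XL → L → M → S: XS, XL, L, M, S, XS → XL.
For the second coordinate, −1 each step: 37, 36, 35, 34, 33, 32 → 31.
Letter: letters move forward 1 place in the alphabet, so G, H, I, J, K, L → M.
Putting it together: (XL 31 M).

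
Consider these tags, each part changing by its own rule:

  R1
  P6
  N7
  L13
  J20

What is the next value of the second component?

Letter: R, P, N, L, J → H (letters move back 2 places in the alphabet).
For the second component, each term is the sum of the two before it: 1, 6, 7, 13, 20 → 33.

33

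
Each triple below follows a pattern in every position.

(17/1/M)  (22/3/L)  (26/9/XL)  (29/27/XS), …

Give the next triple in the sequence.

For the first slot, differences are 5, 4, 3, … (decreasing by 1 each time): 17, 22, 26, 29 → 31.
Second slot goes 1, 3, 9, 27 → 81 (×3 each step).
Size: runs through clothing sizes XS→XL; M, L, XL, XS → S.
So the next triple is (31/81/S).

(31/81/S)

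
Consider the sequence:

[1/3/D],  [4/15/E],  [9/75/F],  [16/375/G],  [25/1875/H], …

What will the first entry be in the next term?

For the first entry, perfect squares: 1², 2², 3², …: 1, 4, 9, 16, 25 → 36.

36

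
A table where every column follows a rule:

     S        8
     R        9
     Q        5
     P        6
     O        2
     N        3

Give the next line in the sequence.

Letter goes S, R, Q, P, O, N → M (letters move back 1 place in the alphabet).
Second component goes 8, 9, 5, 6, 2, 3 → -1 (alternating steps +1, −4, +1, −4, …).
Putting it together: M  -1.

M  -1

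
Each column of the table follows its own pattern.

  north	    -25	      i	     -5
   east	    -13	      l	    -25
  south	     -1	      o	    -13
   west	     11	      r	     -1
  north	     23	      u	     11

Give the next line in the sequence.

Direction: repeats north → east → south → west; north, east, south, west, north → east.
Second component: -25, -13, -1, 11, 23 → 35 (+12 each step).
Letter goes i, l, o, r, u → x (letters move forward 3 places in the alphabet).
Fourth component: -5, -25, -13, -1, 11 → 23 (always the previous value of the second component).
So the next line is east  35  x  23.

east  35  x  23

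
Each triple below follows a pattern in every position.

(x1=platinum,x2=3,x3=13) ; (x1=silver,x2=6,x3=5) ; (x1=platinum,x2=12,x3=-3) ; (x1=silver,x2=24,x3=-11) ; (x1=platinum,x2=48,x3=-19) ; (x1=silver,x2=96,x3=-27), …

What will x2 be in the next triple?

192

X1 — alternates platinum ↔ silver: platinum, silver, platinum, silver, platinum, silver → platinum.
X2: 3, 6, 12, 24, 48, 96 → 192 (×2 each step).
X3: 13, 5, -3, -11, -19, -27 → -35 (−8 each step).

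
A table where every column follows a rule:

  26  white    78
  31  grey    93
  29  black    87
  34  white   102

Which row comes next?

32  grey  96

First component — alternating steps +5, −2, +5, −2, …: 26, 31, 29, 34 → 32.
For the shade, repeats white → grey → black: white, grey, black, white → grey.
Third component goes 78, 93, 87, 102 → 96 (always 3 × the first component).
So the next row is 32  grey  96.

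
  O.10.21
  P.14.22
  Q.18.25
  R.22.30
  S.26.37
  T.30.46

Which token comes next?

U.34.57

Letter — letters move forward 1 place in the alphabet: O, P, Q, R, S, T → U.
Second component goes 10, 14, 18, 22, 26, 30 → 34 (+4 each step).
Third component — differences are 1, 3, 5, … (increasing by 2 each time): 21, 22, 25, 30, 37, 46 → 57.
Putting it together: U.34.57.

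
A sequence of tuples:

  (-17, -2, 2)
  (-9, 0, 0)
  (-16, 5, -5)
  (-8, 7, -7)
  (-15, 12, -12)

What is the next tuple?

First entry — alternating steps +8, −7, +8, −7, …: -17, -9, -16, -8, -15 → -7.
Second entry: alternating steps +2, +5, +2, +5, …, so -2, 0, 5, 7, 12 → 14.
Third entry: 2, 0, -5, -7, -12 → -14 (always the negative of the second entry).
Putting it together: (-7, 14, -14).

(-7, 14, -14)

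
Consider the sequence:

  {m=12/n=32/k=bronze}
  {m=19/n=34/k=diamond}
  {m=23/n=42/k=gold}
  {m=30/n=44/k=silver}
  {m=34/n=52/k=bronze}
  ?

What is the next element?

{m=41/n=54/k=diamond}

M: alternating steps +7, +4, +7, +4, …, so 12, 19, 23, 30, 34 → 41.
For the n, alternating steps +2, +8, +2, +8, …: 32, 34, 42, 44, 52 → 54.
K: bronze, diamond, gold, silver, bronze → diamond (repeats bronze → diamond → gold → silver).
Combining the parts gives {m=41/n=54/k=diamond}.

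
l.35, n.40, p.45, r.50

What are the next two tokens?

Letter: letters move forward 2 places in the alphabet, so l, n, p, r → t → v.
Second component — +5 each step: 35, 40, 45, 50 → 55 → 60.
So the next two tokens are t.55 and v.60.

t.55 then v.60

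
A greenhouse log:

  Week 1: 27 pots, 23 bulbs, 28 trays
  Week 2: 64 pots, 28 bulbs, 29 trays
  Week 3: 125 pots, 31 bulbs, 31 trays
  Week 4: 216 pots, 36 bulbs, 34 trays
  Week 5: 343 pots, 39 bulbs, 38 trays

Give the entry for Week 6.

Pots: perfect cubes: 3³, 4³, 5³, …; 27, 64, 125, 216, 343 → 512.
For the bulbs, alternating steps +5, +3, +5, +3, …: 23, 28, 31, 36, 39 → 44.
Trays: differences are 1, 2, 3, … (increasing by 1 each time); 28, 29, 31, 34, 38 → 43.
Combining the parts gives 512 pots, 44 bulbs, 43 trays.

512 pots, 44 bulbs, 43 trays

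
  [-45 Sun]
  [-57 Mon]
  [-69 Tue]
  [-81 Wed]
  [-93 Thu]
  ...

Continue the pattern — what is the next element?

First slot: -45, -57, -69, -81, -93 → -105 (−12 each step).
Day: runs through the weekdays Mon→Sun; Sun, Mon, Tue, Wed, Thu → Fri.
Putting it together: [-105 Fri].

[-105 Fri]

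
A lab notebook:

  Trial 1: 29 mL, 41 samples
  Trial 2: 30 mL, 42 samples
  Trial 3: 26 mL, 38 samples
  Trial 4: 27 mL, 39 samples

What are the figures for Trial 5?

23 mL, 35 samples

ML: alternating steps +1, −4, +1, −4, …, so 29, 30, 26, 27 → 23.
Samples: always 12 more than the mL, so 41, 42, 38, 39 → 35.
Putting it together: 23 mL, 35 samples.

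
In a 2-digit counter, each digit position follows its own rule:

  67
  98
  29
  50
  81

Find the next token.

12

First digit goes 6, 9, 2, 5, 8 → 1 (+3 each step, mod 10).
Second digit: 7, 8, 9, 0, 1 → 2 (+1 each step, mod 10).
So the next token is 12.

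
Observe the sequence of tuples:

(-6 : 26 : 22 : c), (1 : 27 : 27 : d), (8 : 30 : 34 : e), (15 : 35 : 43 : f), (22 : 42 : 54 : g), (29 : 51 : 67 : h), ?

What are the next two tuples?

First part: +7 each step; -6, 1, 8, 15, 22, 29 → 36 → 43.
Second part: 26, 27, 30, 35, 42, 51 → 62 → 75 (differences are 1, 3, 5, … (increasing by 2 each time)).
Third part — differences are 5, 7, 9, … (increasing by 2 each time): 22, 27, 34, 43, 54, 67 → 82 → 99.
Letter: c, d, e, f, g, h → i → j (letters move forward 1 place in the alphabet).
So the next two tuples are (36 : 62 : 82 : i) and (43 : 75 : 99 : j).

(36 : 62 : 82 : i), (43 : 75 : 99 : j)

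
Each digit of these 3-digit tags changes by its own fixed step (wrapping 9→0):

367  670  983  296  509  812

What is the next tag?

First digit: +3 each step, mod 10, so 3, 6, 9, 2, 5, 8 → 1.
Second digit: +1 each step, mod 10; 6, 7, 8, 9, 0, 1 → 2.
Third digit — +3 each step, mod 10: 7, 0, 3, 6, 9, 2 → 5.
Putting it together: 125.

125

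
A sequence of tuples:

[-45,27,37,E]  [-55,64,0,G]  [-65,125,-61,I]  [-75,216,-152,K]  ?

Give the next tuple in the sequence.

[-85,343,-279,M]

First coordinate: -45, -55, -65, -75 → -85 (−10 each step).
Second coordinate: perfect cubes: 3³, 4³, 5³, …, so 27, 64, 125, 216 → 343.
Third coordinate: together with the second coordinate always sums to 64, so 37, 0, -61, -152 → -279.
Letter: letters move forward 2 places in the alphabet; E, G, I, K → M.
So the next tuple is [-85,343,-279,M].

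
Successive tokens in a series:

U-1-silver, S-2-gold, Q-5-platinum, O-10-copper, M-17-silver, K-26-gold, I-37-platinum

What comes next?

For the letter, letters move back 2 places in the alphabet: U, S, Q, O, M, K, I → G.
For the second component, differences are 1, 3, 5, … (increasing by 2 each time): 1, 2, 5, 10, 17, 26, 37 → 50.
Metal — repeats silver → gold → platinum → copper: silver, gold, platinum, copper, silver, gold, platinum → copper.
Combining the parts gives G-50-copper.

G-50-copper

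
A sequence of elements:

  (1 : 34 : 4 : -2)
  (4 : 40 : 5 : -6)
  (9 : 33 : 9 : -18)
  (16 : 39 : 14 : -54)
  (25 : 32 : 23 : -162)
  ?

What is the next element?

(36 : 38 : 37 : -486)

For the first part, perfect squares: 1², 2², 3², …: 1, 4, 9, 16, 25 → 36.
Second part: alternating steps +6, −7, +6, −7, …; 34, 40, 33, 39, 32 → 38.
Third part — each term is the sum of the two before it: 4, 5, 9, 14, 23 → 37.
Fourth part: ×3 each step, so -2, -6, -18, -54, -162 → -486.
Putting it together: (36 : 38 : 37 : -486).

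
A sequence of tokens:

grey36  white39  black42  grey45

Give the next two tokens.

white48, black51

Shade goes grey, white, black, grey → white → black (repeats grey → white → black).
For the second component, +3 each step: 36, 39, 42, 45 → 48 → 51.
Putting the parts together: white48 and then black51.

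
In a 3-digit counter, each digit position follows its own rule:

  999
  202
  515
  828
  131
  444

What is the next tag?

757

For the first digit, +3 each step, mod 10: 9, 2, 5, 8, 1, 4 → 7.
Second digit goes 9, 0, 1, 2, 3, 4 → 5 (+1 each step, mod 10).
Third digit: +3 each step, mod 10, so 9, 2, 5, 8, 1, 4 → 7.
Putting it together: 757.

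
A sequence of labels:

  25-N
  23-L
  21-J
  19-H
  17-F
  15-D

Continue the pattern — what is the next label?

First component goes 25, 23, 21, 19, 17, 15 → 13 (−2 each step).
Letter: N, L, J, H, F, D → B (letters move back 2 places in the alphabet).
Combining the parts gives 13-B.

13-B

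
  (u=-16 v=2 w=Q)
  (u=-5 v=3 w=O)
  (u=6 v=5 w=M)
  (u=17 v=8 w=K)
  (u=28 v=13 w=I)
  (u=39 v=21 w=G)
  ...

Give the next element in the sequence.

(u=50 v=34 w=E)

U: +11 each step, so -16, -5, 6, 17, 28, 39 → 50.
V goes 2, 3, 5, 8, 13, 21 → 34 (each term is the sum of the two before it).
W — letters move back 2 places in the alphabet: Q, O, M, K, I, G → E.
Putting it together: (u=50 v=34 w=E).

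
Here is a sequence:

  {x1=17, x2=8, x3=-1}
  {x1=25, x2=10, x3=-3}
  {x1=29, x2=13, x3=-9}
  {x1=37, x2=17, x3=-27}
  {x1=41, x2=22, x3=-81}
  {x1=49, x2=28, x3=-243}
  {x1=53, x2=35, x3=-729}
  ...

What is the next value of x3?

X1: 17, 25, 29, 37, 41, 49, 53 → 61 (alternating steps +8, +4, +8, +4, …).
X2: differences are 2, 3, 4, … (increasing by 1 each time); 8, 10, 13, 17, 22, 28, 35 → 43.
X3 goes -1, -3, -9, -27, -81, -243, -729 → -2187 (×3 each step).

-2187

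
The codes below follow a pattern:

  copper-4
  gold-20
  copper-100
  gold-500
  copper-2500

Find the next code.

gold-12500

Metal: copper, gold, copper, gold, copper → gold (alternates copper ↔ gold).
Second component: ×5 each step; 4, 20, 100, 500, 2500 → 12500.
Combining the parts gives gold-12500.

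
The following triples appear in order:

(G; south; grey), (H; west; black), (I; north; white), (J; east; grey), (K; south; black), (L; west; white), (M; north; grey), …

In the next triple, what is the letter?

N

Letter: G, H, I, J, K, L, M → N (letters move forward 1 place in the alphabet).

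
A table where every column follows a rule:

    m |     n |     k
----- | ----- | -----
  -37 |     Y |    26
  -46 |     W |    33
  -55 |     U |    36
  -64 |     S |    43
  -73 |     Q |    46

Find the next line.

Column m — −9 each step: -37, -46, -55, -64, -73 → -82.
Column n: letters move back 2 places in the alphabet; Y, W, U, S, Q → O.
Column k goes 26, 33, 36, 43, 46 → 53 (alternating steps +7, +3, +7, +3, …).
Combining the parts gives -82  O  53.

-82  O  53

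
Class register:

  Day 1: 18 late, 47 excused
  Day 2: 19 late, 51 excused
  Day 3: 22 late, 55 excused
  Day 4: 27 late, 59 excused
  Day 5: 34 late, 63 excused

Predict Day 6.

Late: differences are 1, 3, 5, … (increasing by 2 each time); 18, 19, 22, 27, 34 → 43.
Excused: +4 each step, so 47, 51, 55, 59, 63 → 67.
Combining the parts gives 43 late, 67 excused.

43 late, 67 excused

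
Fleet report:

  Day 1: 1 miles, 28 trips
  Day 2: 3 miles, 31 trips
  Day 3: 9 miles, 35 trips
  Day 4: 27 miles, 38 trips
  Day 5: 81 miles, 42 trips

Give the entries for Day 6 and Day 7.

Miles goes 1, 3, 9, 27, 81 → 243 → 729 (×3 each step).
Trips: alternating steps +3, +4, +3, +4, …; 28, 31, 35, 38, 42 → 45 → 49.
So the next two records are 243 miles, 45 trips and 729 miles, 49 trips.

243 miles, 45 trips; 729 miles, 49 trips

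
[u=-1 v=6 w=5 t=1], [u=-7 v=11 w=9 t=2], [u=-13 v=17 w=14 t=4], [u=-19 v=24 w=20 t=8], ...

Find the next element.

U: −6 each step; -1, -7, -13, -19 → -25.
V: differences are 5, 6, 7, … (increasing by 1 each time), so 6, 11, 17, 24 → 32.
W — differences are 4, 5, 6, … (increasing by 1 each time): 5, 9, 14, 20 → 27.
T — ×2 each step: 1, 2, 4, 8 → 16.
Putting it together: [u=-25 v=32 w=27 t=16].

[u=-25 v=32 w=27 t=16]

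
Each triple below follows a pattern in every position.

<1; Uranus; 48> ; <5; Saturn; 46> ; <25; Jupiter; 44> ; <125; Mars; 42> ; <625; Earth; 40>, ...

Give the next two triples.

For the first part, ×5 each step: 1, 5, 25, 125, 625 → 3125 → 15625.
Planet — runs backward through the planets Mercury→Neptune: Uranus, Saturn, Jupiter, Mars, Earth → Venus → Mercury.
Third part goes 48, 46, 44, 42, 40 → 38 → 36 (−2 each step).
Putting the parts together: <3125; Venus; 38> and then <15625; Mercury; 36>.

<3125; Venus; 38>, <15625; Mercury; 36>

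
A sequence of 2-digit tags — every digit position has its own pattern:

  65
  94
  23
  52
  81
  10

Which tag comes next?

First digit: +3 each step, mod 10; 6, 9, 2, 5, 8, 1 → 4.
Second digit goes 5, 4, 3, 2, 1, 0 → 9 (−1 each step, mod 10).
So the next tag is 49.

49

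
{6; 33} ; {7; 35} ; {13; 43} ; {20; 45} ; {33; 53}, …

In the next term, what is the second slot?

Second slot: alternating steps +2, +8, +2, +8, …, so 33, 35, 43, 45, 53 → 55.

55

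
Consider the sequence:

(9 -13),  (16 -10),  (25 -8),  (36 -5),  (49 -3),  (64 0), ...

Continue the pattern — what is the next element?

(81 2)

First value goes 9, 16, 25, 36, 49, 64 → 81 (perfect squares: 3², 4², 5², …).
Second value goes -13, -10, -8, -5, -3, 0 → 2 (alternating steps +3, +2, +3, +2, …).
Combining the parts gives (81 2).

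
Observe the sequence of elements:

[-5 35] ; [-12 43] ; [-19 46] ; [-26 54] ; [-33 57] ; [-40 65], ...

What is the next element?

[-47 68]

First entry: −7 each step; -5, -12, -19, -26, -33, -40 → -47.
Second entry: alternating steps +8, +3, +8, +3, …; 35, 43, 46, 54, 57, 65 → 68.
So the next element is [-47 68].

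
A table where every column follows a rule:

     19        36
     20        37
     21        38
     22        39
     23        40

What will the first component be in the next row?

24

First component: +1 each step, so 19, 20, 21, 22, 23 → 24.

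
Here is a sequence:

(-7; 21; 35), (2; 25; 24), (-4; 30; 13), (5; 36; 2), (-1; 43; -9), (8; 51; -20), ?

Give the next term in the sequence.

(2; 60; -31)

First coordinate goes -7, 2, -4, 5, -1, 8 → 2 (alternating steps +9, −6, +9, −6, …).
Second coordinate: 21, 25, 30, 36, 43, 51 → 60 (differences are 4, 5, 6, … (increasing by 1 each time)).
Third coordinate: 35, 24, 13, 2, -9, -20 → -31 (−11 each step).
Putting it together: (2; 60; -31).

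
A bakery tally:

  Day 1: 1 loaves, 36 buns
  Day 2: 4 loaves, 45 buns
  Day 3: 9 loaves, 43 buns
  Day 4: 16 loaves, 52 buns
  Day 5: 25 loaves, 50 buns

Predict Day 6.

36 loaves, 59 buns

Loaves: 1, 4, 9, 16, 25 → 36 (perfect squares: 1², 2², 3², …).
Buns: 36, 45, 43, 52, 50 → 59 (alternating steps +9, −2, +9, −2, …).
Combining the parts gives 36 loaves, 59 buns.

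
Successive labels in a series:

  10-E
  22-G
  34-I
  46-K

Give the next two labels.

58-M, 70-O

First component: +12 each step; 10, 22, 34, 46 → 58 → 70.
Letter — letters move forward 2 places in the alphabet: E, G, I, K → M → O.
So the next two labels are 58-M and 70-O.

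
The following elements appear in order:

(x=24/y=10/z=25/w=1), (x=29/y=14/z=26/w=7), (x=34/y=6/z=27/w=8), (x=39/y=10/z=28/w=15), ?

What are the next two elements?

(x=44/y=2/z=29/w=23), (x=49/y=6/z=30/w=38)

X — +5 each step: 24, 29, 34, 39 → 44 → 49.
Y: alternating steps +4, −8, +4, −8, …; 10, 14, 6, 10 → 2 → 6.
Z — +1 each step: 25, 26, 27, 28 → 29 → 30.
W: each term is the sum of the two before it, so 1, 7, 8, 15 → 23 → 38.
So the next two elements are (x=44/y=2/z=29/w=23) and (x=49/y=6/z=30/w=38).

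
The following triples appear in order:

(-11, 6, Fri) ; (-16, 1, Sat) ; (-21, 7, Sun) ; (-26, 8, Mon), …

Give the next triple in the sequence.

(-31, 15, Tue)

For the first coordinate, −5 each step: -11, -16, -21, -26 → -31.
Second coordinate goes 6, 1, 7, 8 → 15 (each term is the sum of the two before it).
Day: runs through the weekdays Mon→Sun; Fri, Sat, Sun, Mon → Tue.
Putting it together: (-31, 15, Tue).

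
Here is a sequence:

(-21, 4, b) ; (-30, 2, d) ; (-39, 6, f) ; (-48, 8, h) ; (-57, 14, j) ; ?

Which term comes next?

(-66, 22, l)

First part: -21, -30, -39, -48, -57 → -66 (−9 each step).
Second part: 4, 2, 6, 8, 14 → 22 (each term is the sum of the two before it).
Letter: b, d, f, h, j → l (letters move forward 2 places in the alphabet).
Combining the parts gives (-66, 22, l).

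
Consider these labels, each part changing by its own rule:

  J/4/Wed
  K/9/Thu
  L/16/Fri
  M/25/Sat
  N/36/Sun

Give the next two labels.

Letter: J, K, L, M, N → O → P (letters move forward 1 place in the alphabet).
Second component: perfect squares: 2², 3², 4², …, so 4, 9, 16, 25, 36 → 49 → 64.
Day: Wed, Thu, Fri, Sat, Sun → Mon → Tue (runs through the weekdays Mon→Sun).
So the next two labels are O/49/Mon and P/64/Tue.

O/49/Mon, P/64/Tue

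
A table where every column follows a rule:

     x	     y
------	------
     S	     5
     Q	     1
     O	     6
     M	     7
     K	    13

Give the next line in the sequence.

I  20

Column x: letters move back 2 places in the alphabet, so S, Q, O, M, K → I.
Column y: each term is the sum of the two before it, so 5, 1, 6, 7, 13 → 20.
So the next line is I  20.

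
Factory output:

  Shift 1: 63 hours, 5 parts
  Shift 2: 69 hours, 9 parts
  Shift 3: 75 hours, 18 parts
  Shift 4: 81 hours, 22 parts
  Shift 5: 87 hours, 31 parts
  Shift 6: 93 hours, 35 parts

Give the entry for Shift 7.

For the hours, +6 each step: 63, 69, 75, 81, 87, 93 → 99.
For the parts, alternating steps +4, +9, +4, +9, …: 5, 9, 18, 22, 31, 35 → 44.
Putting it together: 99 hours, 44 parts.

99 hours, 44 parts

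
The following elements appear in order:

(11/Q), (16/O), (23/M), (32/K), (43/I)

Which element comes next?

For the first slot, differences are 5, 7, 9, … (increasing by 2 each time): 11, 16, 23, 32, 43 → 56.
Letter goes Q, O, M, K, I → G (letters move back 2 places in the alphabet).
Combining the parts gives (56/G).

(56/G)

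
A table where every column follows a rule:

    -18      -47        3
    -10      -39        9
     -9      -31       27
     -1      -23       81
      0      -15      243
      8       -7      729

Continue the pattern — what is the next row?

9  1  2187

First component — alternating steps +8, +1, +8, +1, …: -18, -10, -9, -1, 0, 8 → 9.
Second component: +8 each step; -47, -39, -31, -23, -15, -7 → 1.
Third component: 3, 9, 27, 81, 243, 729 → 2187 (×3 each step).
Putting it together: 9  1  2187.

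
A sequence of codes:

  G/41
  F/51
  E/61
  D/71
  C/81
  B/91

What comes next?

Letter — letters move back 1 place in the alphabet: G, F, E, D, C, B → A.
Second component: 41, 51, 61, 71, 81, 91 → 101 (+10 each step).
Putting it together: A/101.

A/101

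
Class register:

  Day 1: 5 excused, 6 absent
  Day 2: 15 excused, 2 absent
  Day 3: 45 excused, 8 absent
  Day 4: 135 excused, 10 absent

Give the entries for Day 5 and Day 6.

Excused: ×3 each step; 5, 15, 45, 135 → 405 → 1215.
Absent: 6, 2, 8, 10 → 18 → 28 (each term is the sum of the two before it).
So the next two records are 405 excused, 18 absent and 1215 excused, 28 absent.

405 excused, 18 absent; 1215 excused, 28 absent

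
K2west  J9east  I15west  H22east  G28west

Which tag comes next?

F35east

For the letter, letters move back 1 place in the alphabet: K, J, I, H, G → F.
Second component goes 2, 9, 15, 22, 28 → 35 (alternating steps +7, +6, +7, +6, …).
For the direction, alternates west ↔ east: west, east, west, east, west → east.
Putting it together: F35east.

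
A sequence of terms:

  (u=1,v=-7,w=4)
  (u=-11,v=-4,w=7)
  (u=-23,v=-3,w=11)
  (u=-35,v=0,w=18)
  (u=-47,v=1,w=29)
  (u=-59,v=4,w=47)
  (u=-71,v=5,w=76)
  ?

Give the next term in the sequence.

U: 1, -11, -23, -35, -47, -59, -71 → -83 (−12 each step).
V: alternating steps +3, +1, +3, +1, …, so -7, -4, -3, 0, 1, 4, 5 → 8.
W: each term is the sum of the two before it; 4, 7, 11, 18, 29, 47, 76 → 123.
Combining the parts gives (u=-83,v=8,w=123).

(u=-83,v=8,w=123)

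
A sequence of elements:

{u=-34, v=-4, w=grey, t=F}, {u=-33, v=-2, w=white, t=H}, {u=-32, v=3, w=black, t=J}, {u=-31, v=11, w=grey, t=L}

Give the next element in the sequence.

U — +1 each step: -34, -33, -32, -31 → -30.
V: -4, -2, 3, 11 → 22 (differences are 2, 5, 8, … (increasing by 3 each time)).
W: grey, white, black, grey → white (repeats grey → white → black).
T: letters move forward 2 places in the alphabet, so F, H, J, L → N.
Putting it together: {u=-30, v=22, w=white, t=N}.

{u=-30, v=22, w=white, t=N}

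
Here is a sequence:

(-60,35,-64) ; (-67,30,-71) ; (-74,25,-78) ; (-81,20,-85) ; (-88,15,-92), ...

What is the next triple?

(-95,10,-99)

First slot: −7 each step; -60, -67, -74, -81, -88 → -95.
For the second slot, −5 each step: 35, 30, 25, 20, 15 → 10.
For the third slot, always 4 less than the first slot: -64, -71, -78, -85, -92 → -99.
So the next triple is (-95,10,-99).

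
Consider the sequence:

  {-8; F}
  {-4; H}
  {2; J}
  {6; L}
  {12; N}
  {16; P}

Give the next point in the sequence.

{22; R}

First coordinate: -8, -4, 2, 6, 12, 16 → 22 (alternating steps +4, +6, +4, +6, …).
Letter: F, H, J, L, N, P → R (letters move forward 2 places in the alphabet).
So the next point is {22; R}.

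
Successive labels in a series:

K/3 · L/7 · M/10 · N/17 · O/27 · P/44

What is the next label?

Q/71

Letter: letters move forward 1 place in the alphabet; K, L, M, N, O, P → Q.
For the second component, each term is the sum of the two before it: 3, 7, 10, 17, 27, 44 → 71.
So the next label is Q/71.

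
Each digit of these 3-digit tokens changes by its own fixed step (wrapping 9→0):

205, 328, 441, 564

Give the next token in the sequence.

First digit — +1 each step, mod 10: 2, 3, 4, 5 → 6.
Second digit: 0, 2, 4, 6 → 8 (+2 each step, mod 10).
Third digit: 5, 8, 1, 4 → 7 (+3 each step, mod 10).
So the next token is 687.

687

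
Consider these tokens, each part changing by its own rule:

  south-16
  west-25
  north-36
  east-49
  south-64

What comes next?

west-81

Direction — repeats south → west → north → east: south, west, north, east, south → west.
Second component: perfect squares: 4², 5², 6², …, so 16, 25, 36, 49, 64 → 81.
Putting it together: west-81.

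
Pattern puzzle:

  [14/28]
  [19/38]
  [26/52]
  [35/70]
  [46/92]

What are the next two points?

[59/118], [74/148]

First entry: differences are 5, 7, 9, … (increasing by 2 each time); 14, 19, 26, 35, 46 → 59 → 74.
Second entry goes 28, 38, 52, 70, 92 → 118 → 148 (always 2 × the first entry).
So the next two points are [59/118] and [74/148].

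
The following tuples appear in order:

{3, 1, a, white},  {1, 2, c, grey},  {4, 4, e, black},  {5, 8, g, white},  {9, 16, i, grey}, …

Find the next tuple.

First component: each term is the sum of the two before it, so 3, 1, 4, 5, 9 → 14.
For the second component, ×2 each step: 1, 2, 4, 8, 16 → 32.
Letter: letters move forward 2 places in the alphabet, so a, c, e, g, i → k.
Shade: white, grey, black, white, grey → black (repeats white → grey → black).
So the next tuple is {14, 32, k, black}.

{14, 32, k, black}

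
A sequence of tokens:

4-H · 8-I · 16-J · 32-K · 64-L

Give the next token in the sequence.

First component: 4, 8, 16, 32, 64 → 128 (×2 each step).
Letter: letters move forward 1 place in the alphabet, so H, I, J, K, L → M.
So the next token is 128-M.

128-M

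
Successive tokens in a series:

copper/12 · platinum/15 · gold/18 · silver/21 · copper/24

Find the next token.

Metal: repeats copper → platinum → gold → silver; copper, platinum, gold, silver, copper → platinum.
Second component: +3 each step; 12, 15, 18, 21, 24 → 27.
Combining the parts gives platinum/27.

platinum/27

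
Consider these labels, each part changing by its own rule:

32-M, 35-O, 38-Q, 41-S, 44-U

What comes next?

First component: +3 each step; 32, 35, 38, 41, 44 → 47.
Letter: M, O, Q, S, U → W (letters move forward 2 places in the alphabet).
Combining the parts gives 47-W.

47-W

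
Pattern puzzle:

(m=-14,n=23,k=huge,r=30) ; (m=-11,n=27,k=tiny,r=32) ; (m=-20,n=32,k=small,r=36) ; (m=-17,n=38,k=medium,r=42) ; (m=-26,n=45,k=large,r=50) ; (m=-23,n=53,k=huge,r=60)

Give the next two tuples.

M goes -14, -11, -20, -17, -26, -23 → -32 → -29 (alternating steps +3, −9, +3, −9, …).
N: differences are 4, 5, 6, … (increasing by 1 each time); 23, 27, 32, 38, 45, 53 → 62 → 72.
K: repeats huge → tiny → small → medium → large; huge, tiny, small, medium, large, huge → tiny → small.
R goes 30, 32, 36, 42, 50, 60 → 72 → 86 (differences are 2, 4, 6, … (increasing by 2 each time)).
Putting the parts together: (m=-32,n=62,k=tiny,r=72) and then (m=-29,n=72,k=small,r=86).

(m=-32,n=62,k=tiny,r=72), (m=-29,n=72,k=small,r=86)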